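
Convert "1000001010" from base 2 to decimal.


Input: "1000001010" in base 2
Positional expansion:
  Digit '1' (value 1) x 2^9 = 512
  Digit '0' (value 0) x 2^8 = 0
  Digit '0' (value 0) x 2^7 = 0
  Digit '0' (value 0) x 2^6 = 0
  Digit '0' (value 0) x 2^5 = 0
  Digit '0' (value 0) x 2^4 = 0
  Digit '1' (value 1) x 2^3 = 8
  Digit '0' (value 0) x 2^2 = 0
  Digit '1' (value 1) x 2^1 = 2
  Digit '0' (value 0) x 2^0 = 0
Sum = 522

522


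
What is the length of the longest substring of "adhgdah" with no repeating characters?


Input: "adhgdah"
Sliding window (track last position of each char):
  Position 0 ('a'): window [0,0] length 1 -- new best
  Position 1 ('d'): window [0,1] length 2 -- new best
  Position 2 ('h'): window [0,2] length 3 -- new best
  Position 3 ('g'): window [0,3] length 4 -- new best
  Position 4 ('d'): repeat (last at 1), move window start to 2
  Position 4 ('d'): window [2,4] length 3
  Position 5 ('a'): window [2,5] length 4
  Position 6 ('h'): repeat (last at 2), move window start to 3
  Position 6 ('h'): window [3,6] length 4
Longest substring with no repeats: "adhg" with length 4

4


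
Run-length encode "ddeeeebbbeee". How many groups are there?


Input: ddeeeebbbeee
Scanning for consecutive runs:
  Group 1: 'd' x 2 (positions 0-1)
  Group 2: 'e' x 4 (positions 2-5)
  Group 3: 'b' x 3 (positions 6-8)
  Group 4: 'e' x 3 (positions 9-11)
Total groups: 4

4


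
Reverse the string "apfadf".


Input: apfadf
Reading characters right to left:
  Position 5: 'f'
  Position 4: 'd'
  Position 3: 'a'
  Position 2: 'f'
  Position 1: 'p'
  Position 0: 'a'
Reversed: fdafpa

fdafpa


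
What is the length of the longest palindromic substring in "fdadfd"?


Input: "fdadfd"
Checking substrings for palindromes:
  [0:5] "fdadf" (len 5) => palindrome
  [1:4] "dad" (len 3) => palindrome
  [3:6] "dfd" (len 3) => palindrome
Longest palindromic substring: "fdadf" with length 5

5


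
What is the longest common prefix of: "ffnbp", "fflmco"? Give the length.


Words: ffnbp, fflmco
  Position 0: all 'f' => match
  Position 1: all 'f' => match
  Position 2: ('n', 'l') => mismatch, stop
LCP = "ff" (length 2)

2


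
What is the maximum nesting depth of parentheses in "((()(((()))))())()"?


Input: "((()(((()))))())()"
Tracking depth:
  Position 0 '(': depth becomes 1
  Position 1 '(': depth becomes 2
  Position 2 '(': depth becomes 3
  Position 3 ')': depth becomes 2
  Position 4 '(': depth becomes 3
  Position 5 '(': depth becomes 4
  Position 6 '(': depth becomes 5
  Position 7 '(': depth becomes 6
  Position 8 ')': depth becomes 5
  Position 9 ')': depth becomes 4
  Position 10 ')': depth becomes 3
  Position 11 ')': depth becomes 2
  Position 12 ')': depth becomes 1
  Position 13 '(': depth becomes 2
  Position 14 ')': depth becomes 1
  Position 15 ')': depth becomes 0
  Position 16 '(': depth becomes 1
  Position 17 ')': depth becomes 0
Maximum depth reached: 6

6


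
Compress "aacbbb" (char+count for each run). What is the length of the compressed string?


Input: aacbbb
Runs:
  'a' x 2 => "a2"
  'c' x 1 => "c1"
  'b' x 3 => "b3"
Compressed: "a2c1b3"
Compressed length: 6

6


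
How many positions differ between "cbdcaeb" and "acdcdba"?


Comparing "cbdcaeb" and "acdcdba" position by position:
  Position 0: 'c' vs 'a' => DIFFER
  Position 1: 'b' vs 'c' => DIFFER
  Position 2: 'd' vs 'd' => same
  Position 3: 'c' vs 'c' => same
  Position 4: 'a' vs 'd' => DIFFER
  Position 5: 'e' vs 'b' => DIFFER
  Position 6: 'b' vs 'a' => DIFFER
Positions that differ: 5

5


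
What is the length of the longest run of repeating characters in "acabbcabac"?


Input: "acabbcabac"
Scanning for longest run:
  Position 1 ('c'): new char, reset run to 1
  Position 2 ('a'): new char, reset run to 1
  Position 3 ('b'): new char, reset run to 1
  Position 4 ('b'): continues run of 'b', length=2
  Position 5 ('c'): new char, reset run to 1
  Position 6 ('a'): new char, reset run to 1
  Position 7 ('b'): new char, reset run to 1
  Position 8 ('a'): new char, reset run to 1
  Position 9 ('c'): new char, reset run to 1
Longest run: 'b' with length 2

2


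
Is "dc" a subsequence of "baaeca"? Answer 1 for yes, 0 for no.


Check if "dc" is a subsequence of "baaeca"
Greedy scan:
  Position 0 ('b'): no match needed
  Position 1 ('a'): no match needed
  Position 2 ('a'): no match needed
  Position 3 ('e'): no match needed
  Position 4 ('c'): no match needed
  Position 5 ('a'): no match needed
Only matched 0/2 characters => not a subsequence

0


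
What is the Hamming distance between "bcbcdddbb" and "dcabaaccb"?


Comparing "bcbcdddbb" and "dcabaaccb" position by position:
  Position 0: 'b' vs 'd' => differ
  Position 1: 'c' vs 'c' => same
  Position 2: 'b' vs 'a' => differ
  Position 3: 'c' vs 'b' => differ
  Position 4: 'd' vs 'a' => differ
  Position 5: 'd' vs 'a' => differ
  Position 6: 'd' vs 'c' => differ
  Position 7: 'b' vs 'c' => differ
  Position 8: 'b' vs 'b' => same
Total differences (Hamming distance): 7

7


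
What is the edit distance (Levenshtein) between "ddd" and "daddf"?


Computing edit distance: "ddd" -> "daddf"
DP table:
           d    a    d    d    f
      0    1    2    3    4    5
  d   1    0    1    2    3    4
  d   2    1    1    1    2    3
  d   3    2    2    1    1    2
Edit distance = dp[3][5] = 2

2


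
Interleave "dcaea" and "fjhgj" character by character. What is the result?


Interleaving "dcaea" and "fjhgj":
  Position 0: 'd' from first, 'f' from second => "df"
  Position 1: 'c' from first, 'j' from second => "cj"
  Position 2: 'a' from first, 'h' from second => "ah"
  Position 3: 'e' from first, 'g' from second => "eg"
  Position 4: 'a' from first, 'j' from second => "aj"
Result: dfcjahegaj

dfcjahegaj


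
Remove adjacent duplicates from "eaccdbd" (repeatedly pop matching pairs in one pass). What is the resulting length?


Input: eaccdbd
Stack-based adjacent duplicate removal:
  Read 'e': push. Stack: e
  Read 'a': push. Stack: ea
  Read 'c': push. Stack: eac
  Read 'c': matches stack top 'c' => pop. Stack: ea
  Read 'd': push. Stack: ead
  Read 'b': push. Stack: eadb
  Read 'd': push. Stack: eadbd
Final stack: "eadbd" (length 5)

5


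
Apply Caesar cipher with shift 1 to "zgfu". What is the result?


Caesar cipher: shift "zgfu" by 1
  'z' (pos 25) + 1 = pos 0 = 'a'
  'g' (pos 6) + 1 = pos 7 = 'h'
  'f' (pos 5) + 1 = pos 6 = 'g'
  'u' (pos 20) + 1 = pos 21 = 'v'
Result: ahgv

ahgv


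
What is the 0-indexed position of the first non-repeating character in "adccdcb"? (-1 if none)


Input: adccdcb
Character frequencies:
  'a': 1
  'b': 1
  'c': 3
  'd': 2
Scanning left to right for freq == 1:
  Position 0 ('a'): unique! => answer = 0

0


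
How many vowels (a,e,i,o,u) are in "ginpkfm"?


Input: ginpkfm
Checking each character:
  'g' at position 0: consonant
  'i' at position 1: vowel (running total: 1)
  'n' at position 2: consonant
  'p' at position 3: consonant
  'k' at position 4: consonant
  'f' at position 5: consonant
  'm' at position 6: consonant
Total vowels: 1

1


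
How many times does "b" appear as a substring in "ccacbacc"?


Searching for "b" in "ccacbacc"
Scanning each position:
  Position 0: "c" => no
  Position 1: "c" => no
  Position 2: "a" => no
  Position 3: "c" => no
  Position 4: "b" => MATCH
  Position 5: "a" => no
  Position 6: "c" => no
  Position 7: "c" => no
Total occurrences: 1

1


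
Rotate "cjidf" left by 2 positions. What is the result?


Input: "cjidf", rotate left by 2
First 2 characters: "cj"
Remaining characters: "idf"
Concatenate remaining + first: "idf" + "cj" = "idfcj"

idfcj


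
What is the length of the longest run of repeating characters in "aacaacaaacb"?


Input: "aacaacaaacb"
Scanning for longest run:
  Position 1 ('a'): continues run of 'a', length=2
  Position 2 ('c'): new char, reset run to 1
  Position 3 ('a'): new char, reset run to 1
  Position 4 ('a'): continues run of 'a', length=2
  Position 5 ('c'): new char, reset run to 1
  Position 6 ('a'): new char, reset run to 1
  Position 7 ('a'): continues run of 'a', length=2
  Position 8 ('a'): continues run of 'a', length=3
  Position 9 ('c'): new char, reset run to 1
  Position 10 ('b'): new char, reset run to 1
Longest run: 'a' with length 3

3


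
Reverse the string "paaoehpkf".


Input: paaoehpkf
Reading characters right to left:
  Position 8: 'f'
  Position 7: 'k'
  Position 6: 'p'
  Position 5: 'h'
  Position 4: 'e'
  Position 3: 'o'
  Position 2: 'a'
  Position 1: 'a'
  Position 0: 'p'
Reversed: fkpheoaap

fkpheoaap


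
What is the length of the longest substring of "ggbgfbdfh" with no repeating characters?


Input: "ggbgfbdfh"
Sliding window (track last position of each char):
  Position 0 ('g'): window [0,0] length 1 -- new best
  Position 1 ('g'): repeat (last at 0), move window start to 1
  Position 1 ('g'): window [1,1] length 1
  Position 2 ('b'): window [1,2] length 2 -- new best
  Position 3 ('g'): repeat (last at 1), move window start to 2
  Position 3 ('g'): window [2,3] length 2
  Position 4 ('f'): window [2,4] length 3 -- new best
  Position 5 ('b'): repeat (last at 2), move window start to 3
  Position 5 ('b'): window [3,5] length 3
  Position 6 ('d'): window [3,6] length 4 -- new best
  Position 7 ('f'): repeat (last at 4), move window start to 5
  Position 7 ('f'): window [5,7] length 3
  Position 8 ('h'): window [5,8] length 4
Longest substring with no repeats: "gfbd" with length 4

4


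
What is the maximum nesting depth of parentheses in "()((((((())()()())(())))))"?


Input: "()((((((())()()())(())))))"
Tracking depth:
  Position 0 '(': depth becomes 1
  Position 1 ')': depth becomes 0
  Position 2 '(': depth becomes 1
  Position 3 '(': depth becomes 2
  Position 4 '(': depth becomes 3
  Position 5 '(': depth becomes 4
  Position 6 '(': depth becomes 5
  Position 7 '(': depth becomes 6
  Position 8 '(': depth becomes 7
  Position 9 ')': depth becomes 6
  Position 10 ')': depth becomes 5
  Position 11 '(': depth becomes 6
  Position 12 ')': depth becomes 5
  Position 13 '(': depth becomes 6
  Position 14 ')': depth becomes 5
  Position 15 '(': depth becomes 6
  Position 16 ')': depth becomes 5
  Position 17 ')': depth becomes 4
  Position 18 '(': depth becomes 5
  Position 19 '(': depth becomes 6
  Position 20 ')': depth becomes 5
  Position 21 ')': depth becomes 4
  Position 22 ')': depth becomes 3
  Position 23 ')': depth becomes 2
  Position 24 ')': depth becomes 1
  Position 25 ')': depth becomes 0
Maximum depth reached: 7

7


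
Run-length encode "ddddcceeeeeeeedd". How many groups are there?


Input: ddddcceeeeeeeedd
Scanning for consecutive runs:
  Group 1: 'd' x 4 (positions 0-3)
  Group 2: 'c' x 2 (positions 4-5)
  Group 3: 'e' x 8 (positions 6-13)
  Group 4: 'd' x 2 (positions 14-15)
Total groups: 4

4


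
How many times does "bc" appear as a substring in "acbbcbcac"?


Searching for "bc" in "acbbcbcac"
Scanning each position:
  Position 0: "ac" => no
  Position 1: "cb" => no
  Position 2: "bb" => no
  Position 3: "bc" => MATCH
  Position 4: "cb" => no
  Position 5: "bc" => MATCH
  Position 6: "ca" => no
  Position 7: "ac" => no
Total occurrences: 2

2


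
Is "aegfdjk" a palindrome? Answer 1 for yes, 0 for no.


Input: aegfdjk
Reversed: kjdfgea
  Compare pos 0 ('a') with pos 6 ('k'): MISMATCH
  Compare pos 1 ('e') with pos 5 ('j'): MISMATCH
  Compare pos 2 ('g') with pos 4 ('d'): MISMATCH
Result: not a palindrome

0


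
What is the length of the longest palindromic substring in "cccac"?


Input: "cccac"
Checking substrings for palindromes:
  [0:3] "ccc" (len 3) => palindrome
  [2:5] "cac" (len 3) => palindrome
  [0:2] "cc" (len 2) => palindrome
  [1:3] "cc" (len 2) => palindrome
Longest palindromic substring: "ccc" with length 3

3


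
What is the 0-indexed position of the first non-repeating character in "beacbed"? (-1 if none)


Input: beacbed
Character frequencies:
  'a': 1
  'b': 2
  'c': 1
  'd': 1
  'e': 2
Scanning left to right for freq == 1:
  Position 0 ('b'): freq=2, skip
  Position 1 ('e'): freq=2, skip
  Position 2 ('a'): unique! => answer = 2

2


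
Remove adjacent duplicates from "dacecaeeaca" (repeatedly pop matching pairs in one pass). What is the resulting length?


Input: dacecaeeaca
Stack-based adjacent duplicate removal:
  Read 'd': push. Stack: d
  Read 'a': push. Stack: da
  Read 'c': push. Stack: dac
  Read 'e': push. Stack: dace
  Read 'c': push. Stack: dacec
  Read 'a': push. Stack: daceca
  Read 'e': push. Stack: dacecae
  Read 'e': matches stack top 'e' => pop. Stack: daceca
  Read 'a': matches stack top 'a' => pop. Stack: dacec
  Read 'c': matches stack top 'c' => pop. Stack: dace
  Read 'a': push. Stack: dacea
Final stack: "dacea" (length 5)

5


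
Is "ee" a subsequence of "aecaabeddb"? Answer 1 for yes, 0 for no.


Check if "ee" is a subsequence of "aecaabeddb"
Greedy scan:
  Position 0 ('a'): no match needed
  Position 1 ('e'): matches sub[0] = 'e'
  Position 2 ('c'): no match needed
  Position 3 ('a'): no match needed
  Position 4 ('a'): no match needed
  Position 5 ('b'): no match needed
  Position 6 ('e'): matches sub[1] = 'e'
  Position 7 ('d'): no match needed
  Position 8 ('d'): no match needed
  Position 9 ('b'): no match needed
All 2 characters matched => is a subsequence

1


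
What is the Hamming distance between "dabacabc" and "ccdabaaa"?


Comparing "dabacabc" and "ccdabaaa" position by position:
  Position 0: 'd' vs 'c' => differ
  Position 1: 'a' vs 'c' => differ
  Position 2: 'b' vs 'd' => differ
  Position 3: 'a' vs 'a' => same
  Position 4: 'c' vs 'b' => differ
  Position 5: 'a' vs 'a' => same
  Position 6: 'b' vs 'a' => differ
  Position 7: 'c' vs 'a' => differ
Total differences (Hamming distance): 6

6


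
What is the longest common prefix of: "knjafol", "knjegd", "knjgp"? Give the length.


Words: knjafol, knjegd, knjgp
  Position 0: all 'k' => match
  Position 1: all 'n' => match
  Position 2: all 'j' => match
  Position 3: ('a', 'e', 'g') => mismatch, stop
LCP = "knj" (length 3)

3


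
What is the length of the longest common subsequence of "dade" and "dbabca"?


LCS of "dade" and "dbabca"
DP table:
           d    b    a    b    c    a
      0    0    0    0    0    0    0
  d   0    1    1    1    1    1    1
  a   0    1    1    2    2    2    2
  d   0    1    1    2    2    2    2
  e   0    1    1    2    2    2    2
LCS length = dp[4][6] = 2

2


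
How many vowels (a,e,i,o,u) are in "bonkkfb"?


Input: bonkkfb
Checking each character:
  'b' at position 0: consonant
  'o' at position 1: vowel (running total: 1)
  'n' at position 2: consonant
  'k' at position 3: consonant
  'k' at position 4: consonant
  'f' at position 5: consonant
  'b' at position 6: consonant
Total vowels: 1

1


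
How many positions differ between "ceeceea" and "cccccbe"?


Comparing "ceeceea" and "cccccbe" position by position:
  Position 0: 'c' vs 'c' => same
  Position 1: 'e' vs 'c' => DIFFER
  Position 2: 'e' vs 'c' => DIFFER
  Position 3: 'c' vs 'c' => same
  Position 4: 'e' vs 'c' => DIFFER
  Position 5: 'e' vs 'b' => DIFFER
  Position 6: 'a' vs 'e' => DIFFER
Positions that differ: 5

5


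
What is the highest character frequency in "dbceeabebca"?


Input: dbceeabebca
Character counts:
  'a': 2
  'b': 3
  'c': 2
  'd': 1
  'e': 3
Maximum frequency: 3

3


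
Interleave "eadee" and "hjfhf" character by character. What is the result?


Interleaving "eadee" and "hjfhf":
  Position 0: 'e' from first, 'h' from second => "eh"
  Position 1: 'a' from first, 'j' from second => "aj"
  Position 2: 'd' from first, 'f' from second => "df"
  Position 3: 'e' from first, 'h' from second => "eh"
  Position 4: 'e' from first, 'f' from second => "ef"
Result: ehajdfehef

ehajdfehef


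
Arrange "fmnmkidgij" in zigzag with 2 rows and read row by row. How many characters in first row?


Zigzag "fmnmkidgij" into 2 rows:
Placing characters:
  'f' => row 0
  'm' => row 1
  'n' => row 0
  'm' => row 1
  'k' => row 0
  'i' => row 1
  'd' => row 0
  'g' => row 1
  'i' => row 0
  'j' => row 1
Rows:
  Row 0: "fnkdi"
  Row 1: "mmigj"
First row length: 5

5


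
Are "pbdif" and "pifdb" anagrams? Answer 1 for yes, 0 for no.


Strings: "pbdif", "pifdb"
Sorted first:  bdfip
Sorted second: bdfip
Sorted forms match => anagrams

1


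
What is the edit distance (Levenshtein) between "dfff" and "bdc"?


Computing edit distance: "dfff" -> "bdc"
DP table:
           b    d    c
      0    1    2    3
  d   1    1    1    2
  f   2    2    2    2
  f   3    3    3    3
  f   4    4    4    4
Edit distance = dp[4][3] = 4

4


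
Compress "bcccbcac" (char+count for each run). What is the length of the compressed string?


Input: bcccbcac
Runs:
  'b' x 1 => "b1"
  'c' x 3 => "c3"
  'b' x 1 => "b1"
  'c' x 1 => "c1"
  'a' x 1 => "a1"
  'c' x 1 => "c1"
Compressed: "b1c3b1c1a1c1"
Compressed length: 12

12


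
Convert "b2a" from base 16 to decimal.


Input: "b2a" in base 16
Positional expansion:
  Digit 'b' (value 11) x 16^2 = 2816
  Digit '2' (value 2) x 16^1 = 32
  Digit 'a' (value 10) x 16^0 = 10
Sum = 2858

2858


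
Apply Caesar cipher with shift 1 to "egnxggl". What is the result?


Caesar cipher: shift "egnxggl" by 1
  'e' (pos 4) + 1 = pos 5 = 'f'
  'g' (pos 6) + 1 = pos 7 = 'h'
  'n' (pos 13) + 1 = pos 14 = 'o'
  'x' (pos 23) + 1 = pos 24 = 'y'
  'g' (pos 6) + 1 = pos 7 = 'h'
  'g' (pos 6) + 1 = pos 7 = 'h'
  'l' (pos 11) + 1 = pos 12 = 'm'
Result: fhoyhhm

fhoyhhm


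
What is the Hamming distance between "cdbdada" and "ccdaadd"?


Comparing "cdbdada" and "ccdaadd" position by position:
  Position 0: 'c' vs 'c' => same
  Position 1: 'd' vs 'c' => differ
  Position 2: 'b' vs 'd' => differ
  Position 3: 'd' vs 'a' => differ
  Position 4: 'a' vs 'a' => same
  Position 5: 'd' vs 'd' => same
  Position 6: 'a' vs 'd' => differ
Total differences (Hamming distance): 4

4


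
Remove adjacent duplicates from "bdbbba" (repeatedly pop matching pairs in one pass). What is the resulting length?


Input: bdbbba
Stack-based adjacent duplicate removal:
  Read 'b': push. Stack: b
  Read 'd': push. Stack: bd
  Read 'b': push. Stack: bdb
  Read 'b': matches stack top 'b' => pop. Stack: bd
  Read 'b': push. Stack: bdb
  Read 'a': push. Stack: bdba
Final stack: "bdba" (length 4)

4


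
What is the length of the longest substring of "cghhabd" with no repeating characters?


Input: "cghhabd"
Sliding window (track last position of each char):
  Position 0 ('c'): window [0,0] length 1 -- new best
  Position 1 ('g'): window [0,1] length 2 -- new best
  Position 2 ('h'): window [0,2] length 3 -- new best
  Position 3 ('h'): repeat (last at 2), move window start to 3
  Position 3 ('h'): window [3,3] length 1
  Position 4 ('a'): window [3,4] length 2
  Position 5 ('b'): window [3,5] length 3
  Position 6 ('d'): window [3,6] length 4 -- new best
Longest substring with no repeats: "habd" with length 4

4


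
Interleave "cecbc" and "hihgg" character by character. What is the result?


Interleaving "cecbc" and "hihgg":
  Position 0: 'c' from first, 'h' from second => "ch"
  Position 1: 'e' from first, 'i' from second => "ei"
  Position 2: 'c' from first, 'h' from second => "ch"
  Position 3: 'b' from first, 'g' from second => "bg"
  Position 4: 'c' from first, 'g' from second => "cg"
Result: cheichbgcg

cheichbgcg


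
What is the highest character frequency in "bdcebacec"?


Input: bdcebacec
Character counts:
  'a': 1
  'b': 2
  'c': 3
  'd': 1
  'e': 2
Maximum frequency: 3

3


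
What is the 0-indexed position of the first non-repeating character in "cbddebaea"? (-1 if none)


Input: cbddebaea
Character frequencies:
  'a': 2
  'b': 2
  'c': 1
  'd': 2
  'e': 2
Scanning left to right for freq == 1:
  Position 0 ('c'): unique! => answer = 0

0


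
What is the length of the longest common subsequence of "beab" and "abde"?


LCS of "beab" and "abde"
DP table:
           a    b    d    e
      0    0    0    0    0
  b   0    0    1    1    1
  e   0    0    1    1    2
  a   0    1    1    1    2
  b   0    1    2    2    2
LCS length = dp[4][4] = 2

2


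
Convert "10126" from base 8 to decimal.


Input: "10126" in base 8
Positional expansion:
  Digit '1' (value 1) x 8^4 = 4096
  Digit '0' (value 0) x 8^3 = 0
  Digit '1' (value 1) x 8^2 = 64
  Digit '2' (value 2) x 8^1 = 16
  Digit '6' (value 6) x 8^0 = 6
Sum = 4182

4182


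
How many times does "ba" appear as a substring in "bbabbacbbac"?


Searching for "ba" in "bbabbacbbac"
Scanning each position:
  Position 0: "bb" => no
  Position 1: "ba" => MATCH
  Position 2: "ab" => no
  Position 3: "bb" => no
  Position 4: "ba" => MATCH
  Position 5: "ac" => no
  Position 6: "cb" => no
  Position 7: "bb" => no
  Position 8: "ba" => MATCH
  Position 9: "ac" => no
Total occurrences: 3

3


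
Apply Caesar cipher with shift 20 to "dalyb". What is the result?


Caesar cipher: shift "dalyb" by 20
  'd' (pos 3) + 20 = pos 23 = 'x'
  'a' (pos 0) + 20 = pos 20 = 'u'
  'l' (pos 11) + 20 = pos 5 = 'f'
  'y' (pos 24) + 20 = pos 18 = 's'
  'b' (pos 1) + 20 = pos 21 = 'v'
Result: xufsv

xufsv


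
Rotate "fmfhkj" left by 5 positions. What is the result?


Input: "fmfhkj", rotate left by 5
First 5 characters: "fmfhk"
Remaining characters: "j"
Concatenate remaining + first: "j" + "fmfhk" = "jfmfhk"

jfmfhk


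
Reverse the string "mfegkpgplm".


Input: mfegkpgplm
Reading characters right to left:
  Position 9: 'm'
  Position 8: 'l'
  Position 7: 'p'
  Position 6: 'g'
  Position 5: 'p'
  Position 4: 'k'
  Position 3: 'g'
  Position 2: 'e'
  Position 1: 'f'
  Position 0: 'm'
Reversed: mlpgpkgefm

mlpgpkgefm


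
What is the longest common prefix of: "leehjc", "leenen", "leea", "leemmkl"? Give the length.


Words: leehjc, leenen, leea, leemmkl
  Position 0: all 'l' => match
  Position 1: all 'e' => match
  Position 2: all 'e' => match
  Position 3: ('h', 'n', 'a', 'm') => mismatch, stop
LCP = "lee" (length 3)

3


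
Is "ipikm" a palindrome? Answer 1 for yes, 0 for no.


Input: ipikm
Reversed: mkipi
  Compare pos 0 ('i') with pos 4 ('m'): MISMATCH
  Compare pos 1 ('p') with pos 3 ('k'): MISMATCH
Result: not a palindrome

0


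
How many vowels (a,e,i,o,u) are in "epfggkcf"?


Input: epfggkcf
Checking each character:
  'e' at position 0: vowel (running total: 1)
  'p' at position 1: consonant
  'f' at position 2: consonant
  'g' at position 3: consonant
  'g' at position 4: consonant
  'k' at position 5: consonant
  'c' at position 6: consonant
  'f' at position 7: consonant
Total vowels: 1

1


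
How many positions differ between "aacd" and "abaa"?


Comparing "aacd" and "abaa" position by position:
  Position 0: 'a' vs 'a' => same
  Position 1: 'a' vs 'b' => DIFFER
  Position 2: 'c' vs 'a' => DIFFER
  Position 3: 'd' vs 'a' => DIFFER
Positions that differ: 3

3


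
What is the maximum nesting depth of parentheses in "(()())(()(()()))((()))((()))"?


Input: "(()())(()(()()))((()))((()))"
Tracking depth:
  Position 0 '(': depth becomes 1
  Position 1 '(': depth becomes 2
  Position 2 ')': depth becomes 1
  Position 3 '(': depth becomes 2
  Position 4 ')': depth becomes 1
  Position 5 ')': depth becomes 0
  Position 6 '(': depth becomes 1
  Position 7 '(': depth becomes 2
  Position 8 ')': depth becomes 1
  Position 9 '(': depth becomes 2
  Position 10 '(': depth becomes 3
  Position 11 ')': depth becomes 2
  Position 12 '(': depth becomes 3
  Position 13 ')': depth becomes 2
  Position 14 ')': depth becomes 1
  Position 15 ')': depth becomes 0
  Position 16 '(': depth becomes 1
  Position 17 '(': depth becomes 2
  Position 18 '(': depth becomes 3
  Position 19 ')': depth becomes 2
  Position 20 ')': depth becomes 1
  Position 21 ')': depth becomes 0
  Position 22 '(': depth becomes 1
  Position 23 '(': depth becomes 2
  Position 24 '(': depth becomes 3
  Position 25 ')': depth becomes 2
  Position 26 ')': depth becomes 1
  Position 27 ')': depth becomes 0
Maximum depth reached: 3

3


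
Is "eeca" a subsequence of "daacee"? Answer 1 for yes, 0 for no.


Check if "eeca" is a subsequence of "daacee"
Greedy scan:
  Position 0 ('d'): no match needed
  Position 1 ('a'): no match needed
  Position 2 ('a'): no match needed
  Position 3 ('c'): no match needed
  Position 4 ('e'): matches sub[0] = 'e'
  Position 5 ('e'): matches sub[1] = 'e'
Only matched 2/4 characters => not a subsequence

0


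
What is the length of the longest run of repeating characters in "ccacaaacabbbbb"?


Input: "ccacaaacabbbbb"
Scanning for longest run:
  Position 1 ('c'): continues run of 'c', length=2
  Position 2 ('a'): new char, reset run to 1
  Position 3 ('c'): new char, reset run to 1
  Position 4 ('a'): new char, reset run to 1
  Position 5 ('a'): continues run of 'a', length=2
  Position 6 ('a'): continues run of 'a', length=3
  Position 7 ('c'): new char, reset run to 1
  Position 8 ('a'): new char, reset run to 1
  Position 9 ('b'): new char, reset run to 1
  Position 10 ('b'): continues run of 'b', length=2
  Position 11 ('b'): continues run of 'b', length=3
  Position 12 ('b'): continues run of 'b', length=4
  Position 13 ('b'): continues run of 'b', length=5
Longest run: 'b' with length 5

5


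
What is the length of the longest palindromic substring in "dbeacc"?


Input: "dbeacc"
Checking substrings for palindromes:
  [4:6] "cc" (len 2) => palindrome
Longest palindromic substring: "cc" with length 2

2


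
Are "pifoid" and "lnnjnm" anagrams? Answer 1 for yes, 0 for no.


Strings: "pifoid", "lnnjnm"
Sorted first:  dfiiop
Sorted second: jlmnnn
Differ at position 0: 'd' vs 'j' => not anagrams

0


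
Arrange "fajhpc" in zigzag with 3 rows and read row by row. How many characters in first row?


Zigzag "fajhpc" into 3 rows:
Placing characters:
  'f' => row 0
  'a' => row 1
  'j' => row 2
  'h' => row 1
  'p' => row 0
  'c' => row 1
Rows:
  Row 0: "fp"
  Row 1: "ahc"
  Row 2: "j"
First row length: 2

2


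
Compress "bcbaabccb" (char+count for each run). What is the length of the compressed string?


Input: bcbaabccb
Runs:
  'b' x 1 => "b1"
  'c' x 1 => "c1"
  'b' x 1 => "b1"
  'a' x 2 => "a2"
  'b' x 1 => "b1"
  'c' x 2 => "c2"
  'b' x 1 => "b1"
Compressed: "b1c1b1a2b1c2b1"
Compressed length: 14

14


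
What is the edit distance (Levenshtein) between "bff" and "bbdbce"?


Computing edit distance: "bff" -> "bbdbce"
DP table:
           b    b    d    b    c    e
      0    1    2    3    4    5    6
  b   1    0    1    2    3    4    5
  f   2    1    1    2    3    4    5
  f   3    2    2    2    3    4    5
Edit distance = dp[3][6] = 5

5


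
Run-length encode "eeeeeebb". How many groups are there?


Input: eeeeeebb
Scanning for consecutive runs:
  Group 1: 'e' x 6 (positions 0-5)
  Group 2: 'b' x 2 (positions 6-7)
Total groups: 2

2


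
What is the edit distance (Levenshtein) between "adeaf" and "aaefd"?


Computing edit distance: "adeaf" -> "aaefd"
DP table:
           a    a    e    f    d
      0    1    2    3    4    5
  a   1    0    1    2    3    4
  d   2    1    1    2    3    3
  e   3    2    2    1    2    3
  a   4    3    2    2    2    3
  f   5    4    3    3    2    3
Edit distance = dp[5][5] = 3

3


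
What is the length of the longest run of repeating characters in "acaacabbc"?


Input: "acaacabbc"
Scanning for longest run:
  Position 1 ('c'): new char, reset run to 1
  Position 2 ('a'): new char, reset run to 1
  Position 3 ('a'): continues run of 'a', length=2
  Position 4 ('c'): new char, reset run to 1
  Position 5 ('a'): new char, reset run to 1
  Position 6 ('b'): new char, reset run to 1
  Position 7 ('b'): continues run of 'b', length=2
  Position 8 ('c'): new char, reset run to 1
Longest run: 'a' with length 2

2


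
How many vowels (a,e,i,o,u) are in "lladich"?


Input: lladich
Checking each character:
  'l' at position 0: consonant
  'l' at position 1: consonant
  'a' at position 2: vowel (running total: 1)
  'd' at position 3: consonant
  'i' at position 4: vowel (running total: 2)
  'c' at position 5: consonant
  'h' at position 6: consonant
Total vowels: 2

2


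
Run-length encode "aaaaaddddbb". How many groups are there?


Input: aaaaaddddbb
Scanning for consecutive runs:
  Group 1: 'a' x 5 (positions 0-4)
  Group 2: 'd' x 4 (positions 5-8)
  Group 3: 'b' x 2 (positions 9-10)
Total groups: 3

3


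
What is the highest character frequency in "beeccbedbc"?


Input: beeccbedbc
Character counts:
  'b': 3
  'c': 3
  'd': 1
  'e': 3
Maximum frequency: 3

3


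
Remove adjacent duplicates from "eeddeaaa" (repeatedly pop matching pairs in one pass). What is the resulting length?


Input: eeddeaaa
Stack-based adjacent duplicate removal:
  Read 'e': push. Stack: e
  Read 'e': matches stack top 'e' => pop. Stack: (empty)
  Read 'd': push. Stack: d
  Read 'd': matches stack top 'd' => pop. Stack: (empty)
  Read 'e': push. Stack: e
  Read 'a': push. Stack: ea
  Read 'a': matches stack top 'a' => pop. Stack: e
  Read 'a': push. Stack: ea
Final stack: "ea" (length 2)

2


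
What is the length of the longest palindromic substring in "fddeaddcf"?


Input: "fddeaddcf"
Checking substrings for palindromes:
  [1:3] "dd" (len 2) => palindrome
  [5:7] "dd" (len 2) => palindrome
Longest palindromic substring: "dd" with length 2

2


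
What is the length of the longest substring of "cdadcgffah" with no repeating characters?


Input: "cdadcgffah"
Sliding window (track last position of each char):
  Position 0 ('c'): window [0,0] length 1 -- new best
  Position 1 ('d'): window [0,1] length 2 -- new best
  Position 2 ('a'): window [0,2] length 3 -- new best
  Position 3 ('d'): repeat (last at 1), move window start to 2
  Position 3 ('d'): window [2,3] length 2
  Position 4 ('c'): window [2,4] length 3
  Position 5 ('g'): window [2,5] length 4 -- new best
  Position 6 ('f'): window [2,6] length 5 -- new best
  Position 7 ('f'): repeat (last at 6), move window start to 7
  Position 7 ('f'): window [7,7] length 1
  Position 8 ('a'): window [7,8] length 2
  Position 9 ('h'): window [7,9] length 3
Longest substring with no repeats: "adcgf" with length 5

5


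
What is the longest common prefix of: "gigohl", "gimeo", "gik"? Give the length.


Words: gigohl, gimeo, gik
  Position 0: all 'g' => match
  Position 1: all 'i' => match
  Position 2: ('g', 'm', 'k') => mismatch, stop
LCP = "gi" (length 2)

2


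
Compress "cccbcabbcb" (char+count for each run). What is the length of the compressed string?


Input: cccbcabbcb
Runs:
  'c' x 3 => "c3"
  'b' x 1 => "b1"
  'c' x 1 => "c1"
  'a' x 1 => "a1"
  'b' x 2 => "b2"
  'c' x 1 => "c1"
  'b' x 1 => "b1"
Compressed: "c3b1c1a1b2c1b1"
Compressed length: 14

14


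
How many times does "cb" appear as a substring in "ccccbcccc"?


Searching for "cb" in "ccccbcccc"
Scanning each position:
  Position 0: "cc" => no
  Position 1: "cc" => no
  Position 2: "cc" => no
  Position 3: "cb" => MATCH
  Position 4: "bc" => no
  Position 5: "cc" => no
  Position 6: "cc" => no
  Position 7: "cc" => no
Total occurrences: 1

1


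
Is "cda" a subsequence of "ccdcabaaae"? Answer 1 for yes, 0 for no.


Check if "cda" is a subsequence of "ccdcabaaae"
Greedy scan:
  Position 0 ('c'): matches sub[0] = 'c'
  Position 1 ('c'): no match needed
  Position 2 ('d'): matches sub[1] = 'd'
  Position 3 ('c'): no match needed
  Position 4 ('a'): matches sub[2] = 'a'
  Position 5 ('b'): no match needed
  Position 6 ('a'): no match needed
  Position 7 ('a'): no match needed
  Position 8 ('a'): no match needed
  Position 9 ('e'): no match needed
All 3 characters matched => is a subsequence

1


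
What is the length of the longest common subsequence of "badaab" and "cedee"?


LCS of "badaab" and "cedee"
DP table:
           c    e    d    e    e
      0    0    0    0    0    0
  b   0    0    0    0    0    0
  a   0    0    0    0    0    0
  d   0    0    0    1    1    1
  a   0    0    0    1    1    1
  a   0    0    0    1    1    1
  b   0    0    0    1    1    1
LCS length = dp[6][5] = 1

1


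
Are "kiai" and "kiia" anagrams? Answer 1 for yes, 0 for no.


Strings: "kiai", "kiia"
Sorted first:  aiik
Sorted second: aiik
Sorted forms match => anagrams

1


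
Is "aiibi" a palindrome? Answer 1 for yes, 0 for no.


Input: aiibi
Reversed: ibiia
  Compare pos 0 ('a') with pos 4 ('i'): MISMATCH
  Compare pos 1 ('i') with pos 3 ('b'): MISMATCH
Result: not a palindrome

0


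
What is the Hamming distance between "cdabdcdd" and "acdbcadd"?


Comparing "cdabdcdd" and "acdbcadd" position by position:
  Position 0: 'c' vs 'a' => differ
  Position 1: 'd' vs 'c' => differ
  Position 2: 'a' vs 'd' => differ
  Position 3: 'b' vs 'b' => same
  Position 4: 'd' vs 'c' => differ
  Position 5: 'c' vs 'a' => differ
  Position 6: 'd' vs 'd' => same
  Position 7: 'd' vs 'd' => same
Total differences (Hamming distance): 5

5


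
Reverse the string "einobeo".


Input: einobeo
Reading characters right to left:
  Position 6: 'o'
  Position 5: 'e'
  Position 4: 'b'
  Position 3: 'o'
  Position 2: 'n'
  Position 1: 'i'
  Position 0: 'e'
Reversed: oebonie

oebonie


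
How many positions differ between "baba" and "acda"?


Comparing "baba" and "acda" position by position:
  Position 0: 'b' vs 'a' => DIFFER
  Position 1: 'a' vs 'c' => DIFFER
  Position 2: 'b' vs 'd' => DIFFER
  Position 3: 'a' vs 'a' => same
Positions that differ: 3

3


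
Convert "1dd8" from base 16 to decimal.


Input: "1dd8" in base 16
Positional expansion:
  Digit '1' (value 1) x 16^3 = 4096
  Digit 'd' (value 13) x 16^2 = 3328
  Digit 'd' (value 13) x 16^1 = 208
  Digit '8' (value 8) x 16^0 = 8
Sum = 7640

7640


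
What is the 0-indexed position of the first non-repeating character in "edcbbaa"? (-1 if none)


Input: edcbbaa
Character frequencies:
  'a': 2
  'b': 2
  'c': 1
  'd': 1
  'e': 1
Scanning left to right for freq == 1:
  Position 0 ('e'): unique! => answer = 0

0


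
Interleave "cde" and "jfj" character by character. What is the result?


Interleaving "cde" and "jfj":
  Position 0: 'c' from first, 'j' from second => "cj"
  Position 1: 'd' from first, 'f' from second => "df"
  Position 2: 'e' from first, 'j' from second => "ej"
Result: cjdfej

cjdfej


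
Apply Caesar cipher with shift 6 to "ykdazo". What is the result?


Caesar cipher: shift "ykdazo" by 6
  'y' (pos 24) + 6 = pos 4 = 'e'
  'k' (pos 10) + 6 = pos 16 = 'q'
  'd' (pos 3) + 6 = pos 9 = 'j'
  'a' (pos 0) + 6 = pos 6 = 'g'
  'z' (pos 25) + 6 = pos 5 = 'f'
  'o' (pos 14) + 6 = pos 20 = 'u'
Result: eqjgfu

eqjgfu


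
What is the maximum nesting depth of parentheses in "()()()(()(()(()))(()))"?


Input: "()()()(()(()(()))(()))"
Tracking depth:
  Position 0 '(': depth becomes 1
  Position 1 ')': depth becomes 0
  Position 2 '(': depth becomes 1
  Position 3 ')': depth becomes 0
  Position 4 '(': depth becomes 1
  Position 5 ')': depth becomes 0
  Position 6 '(': depth becomes 1
  Position 7 '(': depth becomes 2
  Position 8 ')': depth becomes 1
  Position 9 '(': depth becomes 2
  Position 10 '(': depth becomes 3
  Position 11 ')': depth becomes 2
  Position 12 '(': depth becomes 3
  Position 13 '(': depth becomes 4
  Position 14 ')': depth becomes 3
  Position 15 ')': depth becomes 2
  Position 16 ')': depth becomes 1
  Position 17 '(': depth becomes 2
  Position 18 '(': depth becomes 3
  Position 19 ')': depth becomes 2
  Position 20 ')': depth becomes 1
  Position 21 ')': depth becomes 0
Maximum depth reached: 4

4


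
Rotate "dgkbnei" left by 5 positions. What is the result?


Input: "dgkbnei", rotate left by 5
First 5 characters: "dgkbn"
Remaining characters: "ei"
Concatenate remaining + first: "ei" + "dgkbn" = "eidgkbn"

eidgkbn


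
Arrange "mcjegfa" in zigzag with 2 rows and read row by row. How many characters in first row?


Zigzag "mcjegfa" into 2 rows:
Placing characters:
  'm' => row 0
  'c' => row 1
  'j' => row 0
  'e' => row 1
  'g' => row 0
  'f' => row 1
  'a' => row 0
Rows:
  Row 0: "mjga"
  Row 1: "cef"
First row length: 4

4


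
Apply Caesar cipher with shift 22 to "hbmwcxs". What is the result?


Caesar cipher: shift "hbmwcxs" by 22
  'h' (pos 7) + 22 = pos 3 = 'd'
  'b' (pos 1) + 22 = pos 23 = 'x'
  'm' (pos 12) + 22 = pos 8 = 'i'
  'w' (pos 22) + 22 = pos 18 = 's'
  'c' (pos 2) + 22 = pos 24 = 'y'
  'x' (pos 23) + 22 = pos 19 = 't'
  's' (pos 18) + 22 = pos 14 = 'o'
Result: dxisyto

dxisyto


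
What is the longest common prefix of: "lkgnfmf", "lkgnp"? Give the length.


Words: lkgnfmf, lkgnp
  Position 0: all 'l' => match
  Position 1: all 'k' => match
  Position 2: all 'g' => match
  Position 3: all 'n' => match
  Position 4: ('f', 'p') => mismatch, stop
LCP = "lkgn" (length 4)

4


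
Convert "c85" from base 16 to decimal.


Input: "c85" in base 16
Positional expansion:
  Digit 'c' (value 12) x 16^2 = 3072
  Digit '8' (value 8) x 16^1 = 128
  Digit '5' (value 5) x 16^0 = 5
Sum = 3205

3205


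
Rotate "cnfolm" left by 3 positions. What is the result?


Input: "cnfolm", rotate left by 3
First 3 characters: "cnf"
Remaining characters: "olm"
Concatenate remaining + first: "olm" + "cnf" = "olmcnf"

olmcnf


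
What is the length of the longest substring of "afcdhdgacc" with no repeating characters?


Input: "afcdhdgacc"
Sliding window (track last position of each char):
  Position 0 ('a'): window [0,0] length 1 -- new best
  Position 1 ('f'): window [0,1] length 2 -- new best
  Position 2 ('c'): window [0,2] length 3 -- new best
  Position 3 ('d'): window [0,3] length 4 -- new best
  Position 4 ('h'): window [0,4] length 5 -- new best
  Position 5 ('d'): repeat (last at 3), move window start to 4
  Position 5 ('d'): window [4,5] length 2
  Position 6 ('g'): window [4,6] length 3
  Position 7 ('a'): window [4,7] length 4
  Position 8 ('c'): window [4,8] length 5
  Position 9 ('c'): repeat (last at 8), move window start to 9
  Position 9 ('c'): window [9,9] length 1
Longest substring with no repeats: "afcdh" with length 5

5


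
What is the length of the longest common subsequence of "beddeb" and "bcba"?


LCS of "beddeb" and "bcba"
DP table:
           b    c    b    a
      0    0    0    0    0
  b   0    1    1    1    1
  e   0    1    1    1    1
  d   0    1    1    1    1
  d   0    1    1    1    1
  e   0    1    1    1    1
  b   0    1    1    2    2
LCS length = dp[6][4] = 2

2


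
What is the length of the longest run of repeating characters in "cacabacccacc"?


Input: "cacabacccacc"
Scanning for longest run:
  Position 1 ('a'): new char, reset run to 1
  Position 2 ('c'): new char, reset run to 1
  Position 3 ('a'): new char, reset run to 1
  Position 4 ('b'): new char, reset run to 1
  Position 5 ('a'): new char, reset run to 1
  Position 6 ('c'): new char, reset run to 1
  Position 7 ('c'): continues run of 'c', length=2
  Position 8 ('c'): continues run of 'c', length=3
  Position 9 ('a'): new char, reset run to 1
  Position 10 ('c'): new char, reset run to 1
  Position 11 ('c'): continues run of 'c', length=2
Longest run: 'c' with length 3

3


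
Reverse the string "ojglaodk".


Input: ojglaodk
Reading characters right to left:
  Position 7: 'k'
  Position 6: 'd'
  Position 5: 'o'
  Position 4: 'a'
  Position 3: 'l'
  Position 2: 'g'
  Position 1: 'j'
  Position 0: 'o'
Reversed: kdoalgjo

kdoalgjo


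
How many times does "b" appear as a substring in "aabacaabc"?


Searching for "b" in "aabacaabc"
Scanning each position:
  Position 0: "a" => no
  Position 1: "a" => no
  Position 2: "b" => MATCH
  Position 3: "a" => no
  Position 4: "c" => no
  Position 5: "a" => no
  Position 6: "a" => no
  Position 7: "b" => MATCH
  Position 8: "c" => no
Total occurrences: 2

2


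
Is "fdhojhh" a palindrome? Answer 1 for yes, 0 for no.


Input: fdhojhh
Reversed: hhjohdf
  Compare pos 0 ('f') with pos 6 ('h'): MISMATCH
  Compare pos 1 ('d') with pos 5 ('h'): MISMATCH
  Compare pos 2 ('h') with pos 4 ('j'): MISMATCH
Result: not a palindrome

0
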